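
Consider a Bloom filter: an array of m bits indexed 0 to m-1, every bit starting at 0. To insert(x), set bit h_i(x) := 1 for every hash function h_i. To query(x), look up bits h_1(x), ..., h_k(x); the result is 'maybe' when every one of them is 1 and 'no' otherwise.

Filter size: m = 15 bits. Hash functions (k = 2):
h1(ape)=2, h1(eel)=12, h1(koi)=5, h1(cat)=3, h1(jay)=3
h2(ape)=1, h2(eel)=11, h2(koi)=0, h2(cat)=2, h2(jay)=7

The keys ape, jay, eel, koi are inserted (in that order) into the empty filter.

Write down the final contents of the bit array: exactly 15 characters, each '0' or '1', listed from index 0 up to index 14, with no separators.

Start: bits=000000000000000
After insert 'ape': sets bits 1 2 -> bits=011000000000000
After insert 'jay': sets bits 3 7 -> bits=011100010000000
After insert 'eel': sets bits 11 12 -> bits=011100010001100
After insert 'koi': sets bits 0 5 -> bits=111101010001100

Answer: 111101010001100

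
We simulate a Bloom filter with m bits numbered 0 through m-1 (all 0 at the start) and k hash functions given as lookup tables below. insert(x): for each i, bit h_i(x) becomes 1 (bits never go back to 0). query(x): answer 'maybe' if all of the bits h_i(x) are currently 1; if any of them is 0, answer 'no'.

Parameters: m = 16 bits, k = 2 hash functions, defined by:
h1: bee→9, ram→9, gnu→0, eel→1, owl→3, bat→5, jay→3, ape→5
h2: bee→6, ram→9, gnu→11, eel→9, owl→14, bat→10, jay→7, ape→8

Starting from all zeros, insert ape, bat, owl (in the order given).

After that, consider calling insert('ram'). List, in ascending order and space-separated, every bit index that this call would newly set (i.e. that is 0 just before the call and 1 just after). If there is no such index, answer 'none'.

Answer: 9

Derivation:
Start: bits=0000000000000000
After insert 'ape': sets bits 5 8 -> bits=0000010010000000
After insert 'bat': sets bits 5 10 -> bits=0000010010100000
After insert 'owl': sets bits 3 14 -> bits=0001010010100010
insert 'ram' would touch bits 9; currently bit9=0
Bits that are 0 among those (would change 0->1): 9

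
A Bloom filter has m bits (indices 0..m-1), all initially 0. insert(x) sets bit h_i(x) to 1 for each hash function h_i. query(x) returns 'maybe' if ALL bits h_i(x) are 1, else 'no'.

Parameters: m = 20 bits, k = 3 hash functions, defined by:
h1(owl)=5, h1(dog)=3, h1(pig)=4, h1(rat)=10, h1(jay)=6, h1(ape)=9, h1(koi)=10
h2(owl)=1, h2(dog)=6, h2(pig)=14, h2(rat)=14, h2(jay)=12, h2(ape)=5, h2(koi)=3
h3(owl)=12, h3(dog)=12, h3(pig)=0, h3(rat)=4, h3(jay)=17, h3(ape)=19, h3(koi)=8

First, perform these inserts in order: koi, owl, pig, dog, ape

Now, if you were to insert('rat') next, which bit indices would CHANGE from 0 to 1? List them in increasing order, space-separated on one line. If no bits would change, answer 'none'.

Answer: none

Derivation:
Start: bits=00000000000000000000
After insert 'koi': sets bits 3 8 10 -> bits=00010000101000000000
After insert 'owl': sets bits 1 5 12 -> bits=01010100101010000000
After insert 'pig': sets bits 0 4 14 -> bits=11011100101010100000
After insert 'dog': sets bits 3 6 12 -> bits=11011110101010100000
After insert 'ape': sets bits 5 9 19 -> bits=11011110111010100001
insert 'rat' would touch bits 4 10 14; currently bit4=1, bit10=1, bit14=1
Bits that are 0 among those (would change 0->1): none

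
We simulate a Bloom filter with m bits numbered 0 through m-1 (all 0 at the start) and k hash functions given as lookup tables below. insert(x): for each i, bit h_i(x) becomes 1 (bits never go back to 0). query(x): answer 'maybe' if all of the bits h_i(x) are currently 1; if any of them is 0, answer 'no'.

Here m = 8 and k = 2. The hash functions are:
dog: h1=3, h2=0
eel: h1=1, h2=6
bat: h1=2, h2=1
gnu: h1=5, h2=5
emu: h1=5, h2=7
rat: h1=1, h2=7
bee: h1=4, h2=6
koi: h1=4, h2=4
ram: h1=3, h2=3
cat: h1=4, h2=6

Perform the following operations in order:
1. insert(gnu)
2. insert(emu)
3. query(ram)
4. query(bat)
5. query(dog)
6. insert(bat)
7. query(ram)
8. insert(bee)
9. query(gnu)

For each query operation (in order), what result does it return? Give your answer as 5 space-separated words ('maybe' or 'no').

Start: bits=00000000
Op 1: insert gnu -> sets bits 5 -> bits=00000100
Op 2: insert emu -> sets bits 5 7 -> bits=00000101
Op 3: query ram -> checks bit3=0 (has a 0) -> no
Op 4: query bat -> checks bit1=0, bit2=0 (has a 0) -> no
Op 5: query dog -> checks bit0=0, bit3=0 (has a 0) -> no
Op 6: insert bat -> sets bits 1 2 -> bits=01100101
Op 7: query ram -> checks bit3=0 (has a 0) -> no
Op 8: insert bee -> sets bits 4 6 -> bits=01101111
Op 9: query gnu -> checks bit5=1 (all 1) -> maybe
Query results in order: no no no no maybe

Answer: no no no no maybe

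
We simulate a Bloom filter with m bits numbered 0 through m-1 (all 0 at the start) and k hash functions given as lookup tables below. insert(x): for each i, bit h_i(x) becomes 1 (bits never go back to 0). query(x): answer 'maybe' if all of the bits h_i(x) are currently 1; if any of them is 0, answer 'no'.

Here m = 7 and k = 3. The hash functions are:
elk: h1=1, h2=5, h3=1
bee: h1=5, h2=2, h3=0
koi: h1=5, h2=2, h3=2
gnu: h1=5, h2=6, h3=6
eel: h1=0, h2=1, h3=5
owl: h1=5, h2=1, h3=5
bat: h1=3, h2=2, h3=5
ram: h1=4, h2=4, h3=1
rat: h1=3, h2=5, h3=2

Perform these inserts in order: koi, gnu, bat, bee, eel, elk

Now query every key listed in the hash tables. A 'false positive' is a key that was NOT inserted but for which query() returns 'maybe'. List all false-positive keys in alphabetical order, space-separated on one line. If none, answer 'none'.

Start: bits=0000000
After insert 'koi': sets bits 2 5 -> bits=0010010
After insert 'gnu': sets bits 5 6 -> bits=0010011
After insert 'bat': sets bits 2 3 5 -> bits=0011011
After insert 'bee': sets bits 0 2 5 -> bits=1011011
After insert 'eel': sets bits 0 1 5 -> bits=1111011
After insert 'elk': sets bits 1 5 -> bits=1111011
Not inserted: owl ram rat — query each against bits=1111011:
query owl: checks bit1=1, bit5=1 (all 1) -> maybe => FALSE POSITIVE
query ram: checks bit1=1, bit4=0 (has a 0) -> no => not a false positive
query rat: checks bit2=1, bit3=1, bit5=1 (all 1) -> maybe => FALSE POSITIVE
False positives (alphabetical): owl rat

Answer: owl rat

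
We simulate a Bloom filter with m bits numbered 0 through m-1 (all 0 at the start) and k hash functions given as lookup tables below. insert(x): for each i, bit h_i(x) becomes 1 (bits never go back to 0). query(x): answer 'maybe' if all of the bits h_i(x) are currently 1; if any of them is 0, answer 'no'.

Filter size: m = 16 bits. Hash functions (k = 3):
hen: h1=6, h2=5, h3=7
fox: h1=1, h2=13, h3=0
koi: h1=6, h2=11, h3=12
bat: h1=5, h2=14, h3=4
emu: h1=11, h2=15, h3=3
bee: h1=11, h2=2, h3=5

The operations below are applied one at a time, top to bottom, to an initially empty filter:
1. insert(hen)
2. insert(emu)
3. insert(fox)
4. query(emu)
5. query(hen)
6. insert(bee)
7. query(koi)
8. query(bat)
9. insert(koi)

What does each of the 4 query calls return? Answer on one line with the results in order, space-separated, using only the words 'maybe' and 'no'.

Answer: maybe maybe no no

Derivation:
Start: bits=0000000000000000
Op 1: insert hen -> sets bits 5 6 7 -> bits=0000011100000000
Op 2: insert emu -> sets bits 3 11 15 -> bits=0001011100010001
Op 3: insert fox -> sets bits 0 1 13 -> bits=1101011100010101
Op 4: query emu -> checks bit3=1, bit11=1, bit15=1 (all 1) -> maybe
Op 5: query hen -> checks bit5=1, bit6=1, bit7=1 (all 1) -> maybe
Op 6: insert bee -> sets bits 2 5 11 -> bits=1111011100010101
Op 7: query koi -> checks bit6=1, bit11=1, bit12=0 (has a 0) -> no
Op 8: query bat -> checks bit4=0, bit5=1, bit14=0 (has a 0) -> no
Op 9: insert koi -> sets bits 6 11 12 -> bits=1111011100011101
Query results in order: maybe maybe no no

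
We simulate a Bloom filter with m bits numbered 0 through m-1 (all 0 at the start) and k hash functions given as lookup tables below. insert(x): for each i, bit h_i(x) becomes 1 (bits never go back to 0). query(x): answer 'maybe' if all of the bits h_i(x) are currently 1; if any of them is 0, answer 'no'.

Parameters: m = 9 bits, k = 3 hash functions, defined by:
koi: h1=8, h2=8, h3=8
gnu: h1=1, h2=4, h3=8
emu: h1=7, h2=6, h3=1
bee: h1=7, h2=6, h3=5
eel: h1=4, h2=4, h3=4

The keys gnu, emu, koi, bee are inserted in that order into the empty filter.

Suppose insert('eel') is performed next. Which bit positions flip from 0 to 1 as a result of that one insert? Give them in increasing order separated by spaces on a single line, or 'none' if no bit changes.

Start: bits=000000000
After insert 'gnu': sets bits 1 4 8 -> bits=010010001
After insert 'emu': sets bits 1 6 7 -> bits=010010111
After insert 'koi': sets bits 8 -> bits=010010111
After insert 'bee': sets bits 5 6 7 -> bits=010011111
insert 'eel' would touch bits 4; currently bit4=1
Bits that are 0 among those (would change 0->1): none

Answer: none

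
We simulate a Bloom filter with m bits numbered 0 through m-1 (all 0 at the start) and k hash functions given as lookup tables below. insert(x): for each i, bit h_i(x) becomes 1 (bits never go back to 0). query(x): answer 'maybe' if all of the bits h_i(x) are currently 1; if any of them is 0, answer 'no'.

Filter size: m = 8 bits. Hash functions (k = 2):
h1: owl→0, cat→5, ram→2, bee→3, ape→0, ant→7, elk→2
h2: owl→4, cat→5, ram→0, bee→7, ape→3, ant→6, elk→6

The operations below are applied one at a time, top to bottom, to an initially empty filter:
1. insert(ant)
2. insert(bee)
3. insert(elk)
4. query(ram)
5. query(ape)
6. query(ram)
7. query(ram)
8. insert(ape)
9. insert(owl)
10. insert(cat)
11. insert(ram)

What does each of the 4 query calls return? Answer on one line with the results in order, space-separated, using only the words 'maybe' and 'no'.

Start: bits=00000000
Op 1: insert ant -> sets bits 6 7 -> bits=00000011
Op 2: insert bee -> sets bits 3 7 -> bits=00010011
Op 3: insert elk -> sets bits 2 6 -> bits=00110011
Op 4: query ram -> checks bit0=0, bit2=1 (has a 0) -> no
Op 5: query ape -> checks bit0=0, bit3=1 (has a 0) -> no
Op 6: query ram -> checks bit0=0, bit2=1 (has a 0) -> no
Op 7: query ram -> checks bit0=0, bit2=1 (has a 0) -> no
Op 8: insert ape -> sets bits 0 3 -> bits=10110011
Op 9: insert owl -> sets bits 0 4 -> bits=10111011
Op 10: insert cat -> sets bits 5 -> bits=10111111
Op 11: insert ram -> sets bits 0 2 -> bits=10111111
Query results in order: no no no no

Answer: no no no no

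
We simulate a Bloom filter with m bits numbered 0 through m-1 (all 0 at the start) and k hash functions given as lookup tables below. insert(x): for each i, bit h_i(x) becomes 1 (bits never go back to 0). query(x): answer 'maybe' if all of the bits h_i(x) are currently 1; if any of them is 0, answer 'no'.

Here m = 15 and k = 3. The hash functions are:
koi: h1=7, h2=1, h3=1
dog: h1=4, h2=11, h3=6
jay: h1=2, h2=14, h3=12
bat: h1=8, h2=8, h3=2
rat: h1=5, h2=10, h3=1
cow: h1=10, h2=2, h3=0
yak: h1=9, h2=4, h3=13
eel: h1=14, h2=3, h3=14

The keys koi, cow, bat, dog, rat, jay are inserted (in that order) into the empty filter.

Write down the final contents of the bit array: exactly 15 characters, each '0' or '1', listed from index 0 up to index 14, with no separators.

Answer: 111011111011101

Derivation:
Start: bits=000000000000000
After insert 'koi': sets bits 1 7 -> bits=010000010000000
After insert 'cow': sets bits 0 2 10 -> bits=111000010010000
After insert 'bat': sets bits 2 8 -> bits=111000011010000
After insert 'dog': sets bits 4 6 11 -> bits=111010111011000
After insert 'rat': sets bits 1 5 10 -> bits=111011111011000
After insert 'jay': sets bits 2 12 14 -> bits=111011111011101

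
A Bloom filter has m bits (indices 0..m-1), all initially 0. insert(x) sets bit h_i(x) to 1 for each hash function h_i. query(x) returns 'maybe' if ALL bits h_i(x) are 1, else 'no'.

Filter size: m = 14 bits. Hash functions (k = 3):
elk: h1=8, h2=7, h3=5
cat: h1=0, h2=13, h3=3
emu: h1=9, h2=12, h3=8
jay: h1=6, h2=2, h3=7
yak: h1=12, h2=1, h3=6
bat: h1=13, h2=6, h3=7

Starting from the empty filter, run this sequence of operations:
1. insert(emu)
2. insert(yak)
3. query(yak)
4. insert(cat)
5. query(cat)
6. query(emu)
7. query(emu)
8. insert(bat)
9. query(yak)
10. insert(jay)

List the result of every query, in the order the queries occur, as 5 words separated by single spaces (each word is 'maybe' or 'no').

Start: bits=00000000000000
Op 1: insert emu -> sets bits 8 9 12 -> bits=00000000110010
Op 2: insert yak -> sets bits 1 6 12 -> bits=01000010110010
Op 3: query yak -> checks bit1=1, bit6=1, bit12=1 (all 1) -> maybe
Op 4: insert cat -> sets bits 0 3 13 -> bits=11010010110011
Op 5: query cat -> checks bit0=1, bit3=1, bit13=1 (all 1) -> maybe
Op 6: query emu -> checks bit8=1, bit9=1, bit12=1 (all 1) -> maybe
Op 7: query emu -> checks bit8=1, bit9=1, bit12=1 (all 1) -> maybe
Op 8: insert bat -> sets bits 6 7 13 -> bits=11010011110011
Op 9: query yak -> checks bit1=1, bit6=1, bit12=1 (all 1) -> maybe
Op 10: insert jay -> sets bits 2 6 7 -> bits=11110011110011
Query results in order: maybe maybe maybe maybe maybe

Answer: maybe maybe maybe maybe maybe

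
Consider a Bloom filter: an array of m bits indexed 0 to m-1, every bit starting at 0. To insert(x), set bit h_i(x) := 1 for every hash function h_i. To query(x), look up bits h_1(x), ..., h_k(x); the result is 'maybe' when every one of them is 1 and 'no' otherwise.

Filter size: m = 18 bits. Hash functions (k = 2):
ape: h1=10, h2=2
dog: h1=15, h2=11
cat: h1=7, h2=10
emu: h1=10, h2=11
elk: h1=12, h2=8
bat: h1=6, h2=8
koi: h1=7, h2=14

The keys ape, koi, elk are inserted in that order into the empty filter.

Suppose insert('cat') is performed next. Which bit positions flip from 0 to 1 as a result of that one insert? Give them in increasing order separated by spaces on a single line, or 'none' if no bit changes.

Answer: none

Derivation:
Start: bits=000000000000000000
After insert 'ape': sets bits 2 10 -> bits=001000000010000000
After insert 'koi': sets bits 7 14 -> bits=001000010010001000
After insert 'elk': sets bits 8 12 -> bits=001000011010101000
insert 'cat' would touch bits 7 10; currently bit7=1, bit10=1
Bits that are 0 among those (would change 0->1): none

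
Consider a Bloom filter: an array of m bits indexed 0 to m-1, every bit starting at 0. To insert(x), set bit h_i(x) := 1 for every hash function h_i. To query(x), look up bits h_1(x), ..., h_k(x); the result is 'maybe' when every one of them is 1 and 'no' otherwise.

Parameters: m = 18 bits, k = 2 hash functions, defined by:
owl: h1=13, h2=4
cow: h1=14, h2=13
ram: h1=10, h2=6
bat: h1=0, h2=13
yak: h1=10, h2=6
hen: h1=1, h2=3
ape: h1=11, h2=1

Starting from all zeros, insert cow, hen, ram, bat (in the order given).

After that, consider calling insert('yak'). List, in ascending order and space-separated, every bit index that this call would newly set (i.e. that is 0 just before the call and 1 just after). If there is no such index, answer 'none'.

Start: bits=000000000000000000
After insert 'cow': sets bits 13 14 -> bits=000000000000011000
After insert 'hen': sets bits 1 3 -> bits=010100000000011000
After insert 'ram': sets bits 6 10 -> bits=010100100010011000
After insert 'bat': sets bits 0 13 -> bits=110100100010011000
insert 'yak' would touch bits 6 10; currently bit6=1, bit10=1
Bits that are 0 among those (would change 0->1): none

Answer: none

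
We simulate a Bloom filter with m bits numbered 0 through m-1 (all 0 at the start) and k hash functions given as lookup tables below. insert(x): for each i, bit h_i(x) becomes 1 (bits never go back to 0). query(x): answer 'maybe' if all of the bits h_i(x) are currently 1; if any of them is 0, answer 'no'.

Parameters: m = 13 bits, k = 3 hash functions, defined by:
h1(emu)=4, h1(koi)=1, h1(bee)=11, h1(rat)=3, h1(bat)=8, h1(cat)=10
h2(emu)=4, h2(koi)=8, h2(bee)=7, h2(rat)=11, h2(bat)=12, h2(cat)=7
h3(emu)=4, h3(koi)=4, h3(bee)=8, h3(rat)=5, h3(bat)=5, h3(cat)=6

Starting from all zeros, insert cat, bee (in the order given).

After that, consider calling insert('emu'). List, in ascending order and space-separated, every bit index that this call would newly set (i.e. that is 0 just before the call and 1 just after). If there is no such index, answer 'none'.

Answer: 4

Derivation:
Start: bits=0000000000000
After insert 'cat': sets bits 6 7 10 -> bits=0000001100100
After insert 'bee': sets bits 7 8 11 -> bits=0000001110110
insert 'emu' would touch bits 4; currently bit4=0
Bits that are 0 among those (would change 0->1): 4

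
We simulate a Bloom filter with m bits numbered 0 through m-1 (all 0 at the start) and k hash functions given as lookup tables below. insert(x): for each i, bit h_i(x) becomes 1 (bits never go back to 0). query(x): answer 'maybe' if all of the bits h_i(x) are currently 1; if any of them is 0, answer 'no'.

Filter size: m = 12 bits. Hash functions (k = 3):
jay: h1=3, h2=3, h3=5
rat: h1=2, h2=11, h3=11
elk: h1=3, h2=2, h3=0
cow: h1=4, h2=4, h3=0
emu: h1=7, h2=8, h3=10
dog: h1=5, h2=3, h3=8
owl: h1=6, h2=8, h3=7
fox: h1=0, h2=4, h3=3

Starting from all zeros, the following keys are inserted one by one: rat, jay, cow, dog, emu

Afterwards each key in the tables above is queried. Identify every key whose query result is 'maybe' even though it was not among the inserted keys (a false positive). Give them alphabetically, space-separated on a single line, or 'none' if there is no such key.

Start: bits=000000000000
After insert 'rat': sets bits 2 11 -> bits=001000000001
After insert 'jay': sets bits 3 5 -> bits=001101000001
After insert 'cow': sets bits 0 4 -> bits=101111000001
After insert 'dog': sets bits 3 5 8 -> bits=101111001001
After insert 'emu': sets bits 7 8 10 -> bits=101111011011
Not inserted: elk fox owl — query each against bits=101111011011:
query elk: checks bit0=1, bit2=1, bit3=1 (all 1) -> maybe => FALSE POSITIVE
query fox: checks bit0=1, bit3=1, bit4=1 (all 1) -> maybe => FALSE POSITIVE
query owl: checks bit6=0, bit7=1, bit8=1 (has a 0) -> no => not a false positive
False positives (alphabetical): elk fox

Answer: elk fox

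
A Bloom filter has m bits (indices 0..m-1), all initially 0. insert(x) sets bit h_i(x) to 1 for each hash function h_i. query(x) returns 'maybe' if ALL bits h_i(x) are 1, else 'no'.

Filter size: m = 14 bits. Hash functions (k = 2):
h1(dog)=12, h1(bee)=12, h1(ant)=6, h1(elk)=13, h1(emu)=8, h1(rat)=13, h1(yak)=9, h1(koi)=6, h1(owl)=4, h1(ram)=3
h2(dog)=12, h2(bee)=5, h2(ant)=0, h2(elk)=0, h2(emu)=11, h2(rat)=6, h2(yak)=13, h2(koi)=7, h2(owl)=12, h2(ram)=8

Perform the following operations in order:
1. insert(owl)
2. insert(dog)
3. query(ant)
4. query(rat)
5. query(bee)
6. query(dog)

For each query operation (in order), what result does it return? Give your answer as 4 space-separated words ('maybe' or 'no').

Answer: no no no maybe

Derivation:
Start: bits=00000000000000
Op 1: insert owl -> sets bits 4 12 -> bits=00001000000010
Op 2: insert dog -> sets bits 12 -> bits=00001000000010
Op 3: query ant -> checks bit0=0, bit6=0 (has a 0) -> no
Op 4: query rat -> checks bit6=0, bit13=0 (has a 0) -> no
Op 5: query bee -> checks bit5=0, bit12=1 (has a 0) -> no
Op 6: query dog -> checks bit12=1 (all 1) -> maybe
Query results in order: no no no maybe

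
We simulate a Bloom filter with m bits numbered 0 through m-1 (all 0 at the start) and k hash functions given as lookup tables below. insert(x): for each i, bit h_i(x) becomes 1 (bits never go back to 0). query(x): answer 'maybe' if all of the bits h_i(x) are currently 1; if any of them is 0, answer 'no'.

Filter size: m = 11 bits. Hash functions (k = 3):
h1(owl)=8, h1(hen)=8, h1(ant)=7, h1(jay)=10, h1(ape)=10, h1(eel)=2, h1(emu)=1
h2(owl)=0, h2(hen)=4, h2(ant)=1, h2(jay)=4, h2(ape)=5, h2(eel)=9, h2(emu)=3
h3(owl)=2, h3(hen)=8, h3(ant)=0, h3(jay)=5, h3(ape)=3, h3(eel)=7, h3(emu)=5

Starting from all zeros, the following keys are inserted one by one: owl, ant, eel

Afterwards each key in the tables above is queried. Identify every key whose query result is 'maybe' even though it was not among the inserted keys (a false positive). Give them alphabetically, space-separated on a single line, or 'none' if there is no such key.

Answer: none

Derivation:
Start: bits=00000000000
After insert 'owl': sets bits 0 2 8 -> bits=10100000100
After insert 'ant': sets bits 0 1 7 -> bits=11100001100
After insert 'eel': sets bits 2 7 9 -> bits=11100001110
Not inserted: ape emu hen jay — query each against bits=11100001110:
query ape: checks bit3=0, bit5=0, bit10=0 (has a 0) -> no => not a false positive
query emu: checks bit1=1, bit3=0, bit5=0 (has a 0) -> no => not a false positive
query hen: checks bit4=0, bit8=1 (has a 0) -> no => not a false positive
query jay: checks bit4=0, bit5=0, bit10=0 (has a 0) -> no => not a false positive
False positives (alphabetical): none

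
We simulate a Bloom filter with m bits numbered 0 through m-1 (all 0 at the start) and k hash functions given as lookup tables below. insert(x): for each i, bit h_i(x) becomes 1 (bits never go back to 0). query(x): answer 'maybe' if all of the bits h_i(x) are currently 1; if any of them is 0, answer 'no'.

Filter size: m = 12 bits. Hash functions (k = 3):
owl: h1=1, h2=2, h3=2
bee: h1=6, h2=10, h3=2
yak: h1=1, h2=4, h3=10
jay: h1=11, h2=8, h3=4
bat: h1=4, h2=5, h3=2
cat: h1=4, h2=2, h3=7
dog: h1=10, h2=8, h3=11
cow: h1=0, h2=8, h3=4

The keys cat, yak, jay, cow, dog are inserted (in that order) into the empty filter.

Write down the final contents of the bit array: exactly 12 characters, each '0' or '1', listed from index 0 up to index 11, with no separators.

Answer: 111010011011

Derivation:
Start: bits=000000000000
After insert 'cat': sets bits 2 4 7 -> bits=001010010000
After insert 'yak': sets bits 1 4 10 -> bits=011010010010
After insert 'jay': sets bits 4 8 11 -> bits=011010011011
After insert 'cow': sets bits 0 4 8 -> bits=111010011011
After insert 'dog': sets bits 8 10 11 -> bits=111010011011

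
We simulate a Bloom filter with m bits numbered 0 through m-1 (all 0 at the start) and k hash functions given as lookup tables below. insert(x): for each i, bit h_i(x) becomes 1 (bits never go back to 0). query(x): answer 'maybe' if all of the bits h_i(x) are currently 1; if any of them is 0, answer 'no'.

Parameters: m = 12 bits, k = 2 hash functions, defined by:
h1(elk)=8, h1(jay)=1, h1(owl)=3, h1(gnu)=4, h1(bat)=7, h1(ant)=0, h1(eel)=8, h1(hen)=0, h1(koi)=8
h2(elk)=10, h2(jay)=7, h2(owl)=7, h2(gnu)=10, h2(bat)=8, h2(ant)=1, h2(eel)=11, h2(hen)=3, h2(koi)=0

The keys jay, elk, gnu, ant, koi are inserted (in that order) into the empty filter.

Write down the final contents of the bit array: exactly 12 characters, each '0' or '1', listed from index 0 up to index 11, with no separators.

Answer: 110010011010

Derivation:
Start: bits=000000000000
After insert 'jay': sets bits 1 7 -> bits=010000010000
After insert 'elk': sets bits 8 10 -> bits=010000011010
After insert 'gnu': sets bits 4 10 -> bits=010010011010
After insert 'ant': sets bits 0 1 -> bits=110010011010
After insert 'koi': sets bits 0 8 -> bits=110010011010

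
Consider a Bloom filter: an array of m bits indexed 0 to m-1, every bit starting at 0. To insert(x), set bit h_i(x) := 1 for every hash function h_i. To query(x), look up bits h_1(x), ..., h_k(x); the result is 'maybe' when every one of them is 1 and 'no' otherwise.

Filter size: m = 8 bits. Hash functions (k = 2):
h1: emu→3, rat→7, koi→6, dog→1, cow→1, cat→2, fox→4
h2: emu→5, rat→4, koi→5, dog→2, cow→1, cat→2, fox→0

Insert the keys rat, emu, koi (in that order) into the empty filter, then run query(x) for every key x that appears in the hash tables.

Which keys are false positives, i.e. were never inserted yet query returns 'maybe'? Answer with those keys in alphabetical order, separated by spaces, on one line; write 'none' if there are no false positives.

Answer: none

Derivation:
Start: bits=00000000
After insert 'rat': sets bits 4 7 -> bits=00001001
After insert 'emu': sets bits 3 5 -> bits=00011101
After insert 'koi': sets bits 5 6 -> bits=00011111
Not inserted: cat cow dog fox — query each against bits=00011111:
query cat: checks bit2=0 (has a 0) -> no => not a false positive
query cow: checks bit1=0 (has a 0) -> no => not a false positive
query dog: checks bit1=0, bit2=0 (has a 0) -> no => not a false positive
query fox: checks bit0=0, bit4=1 (has a 0) -> no => not a false positive
False positives (alphabetical): none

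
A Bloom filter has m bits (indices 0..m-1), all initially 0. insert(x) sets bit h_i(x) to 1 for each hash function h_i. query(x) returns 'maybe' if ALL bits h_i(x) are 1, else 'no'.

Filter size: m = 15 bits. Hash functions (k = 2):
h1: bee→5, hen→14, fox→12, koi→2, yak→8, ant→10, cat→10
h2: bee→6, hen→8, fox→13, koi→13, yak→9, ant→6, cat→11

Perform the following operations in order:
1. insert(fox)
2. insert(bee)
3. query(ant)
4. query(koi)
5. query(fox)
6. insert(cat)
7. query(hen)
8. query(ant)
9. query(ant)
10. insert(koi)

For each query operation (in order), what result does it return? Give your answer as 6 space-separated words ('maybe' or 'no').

Start: bits=000000000000000
Op 1: insert fox -> sets bits 12 13 -> bits=000000000000110
Op 2: insert bee -> sets bits 5 6 -> bits=000001100000110
Op 3: query ant -> checks bit6=1, bit10=0 (has a 0) -> no
Op 4: query koi -> checks bit2=0, bit13=1 (has a 0) -> no
Op 5: query fox -> checks bit12=1, bit13=1 (all 1) -> maybe
Op 6: insert cat -> sets bits 10 11 -> bits=000001100011110
Op 7: query hen -> checks bit8=0, bit14=0 (has a 0) -> no
Op 8: query ant -> checks bit6=1, bit10=1 (all 1) -> maybe
Op 9: query ant -> checks bit6=1, bit10=1 (all 1) -> maybe
Op 10: insert koi -> sets bits 2 13 -> bits=001001100011110
Query results in order: no no maybe no maybe maybe

Answer: no no maybe no maybe maybe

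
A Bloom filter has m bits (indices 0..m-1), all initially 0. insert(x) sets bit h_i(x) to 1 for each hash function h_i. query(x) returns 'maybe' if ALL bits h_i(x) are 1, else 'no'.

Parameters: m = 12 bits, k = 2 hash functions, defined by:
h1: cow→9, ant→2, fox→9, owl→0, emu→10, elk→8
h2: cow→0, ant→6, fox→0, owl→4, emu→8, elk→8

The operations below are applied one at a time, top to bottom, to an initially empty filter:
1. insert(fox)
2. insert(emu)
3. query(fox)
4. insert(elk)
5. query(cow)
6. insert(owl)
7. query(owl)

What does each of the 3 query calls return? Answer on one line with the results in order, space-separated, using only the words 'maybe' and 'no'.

Start: bits=000000000000
Op 1: insert fox -> sets bits 0 9 -> bits=100000000100
Op 2: insert emu -> sets bits 8 10 -> bits=100000001110
Op 3: query fox -> checks bit0=1, bit9=1 (all 1) -> maybe
Op 4: insert elk -> sets bits 8 -> bits=100000001110
Op 5: query cow -> checks bit0=1, bit9=1 (all 1) -> maybe
Op 6: insert owl -> sets bits 0 4 -> bits=100010001110
Op 7: query owl -> checks bit0=1, bit4=1 (all 1) -> maybe
Query results in order: maybe maybe maybe

Answer: maybe maybe maybe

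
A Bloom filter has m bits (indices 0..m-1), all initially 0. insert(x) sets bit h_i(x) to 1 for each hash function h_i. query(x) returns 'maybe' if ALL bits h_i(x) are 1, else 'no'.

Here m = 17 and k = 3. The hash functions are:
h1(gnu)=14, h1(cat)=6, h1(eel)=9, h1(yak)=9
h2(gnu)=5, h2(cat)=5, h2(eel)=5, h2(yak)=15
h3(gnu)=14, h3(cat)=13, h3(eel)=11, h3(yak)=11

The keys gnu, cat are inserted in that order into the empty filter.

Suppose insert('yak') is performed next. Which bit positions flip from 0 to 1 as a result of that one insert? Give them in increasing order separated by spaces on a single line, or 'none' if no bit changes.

Answer: 9 11 15

Derivation:
Start: bits=00000000000000000
After insert 'gnu': sets bits 5 14 -> bits=00000100000000100
After insert 'cat': sets bits 5 6 13 -> bits=00000110000001100
insert 'yak' would touch bits 9 11 15; currently bit9=0, bit11=0, bit15=0
Bits that are 0 among those (would change 0->1): 9 11 15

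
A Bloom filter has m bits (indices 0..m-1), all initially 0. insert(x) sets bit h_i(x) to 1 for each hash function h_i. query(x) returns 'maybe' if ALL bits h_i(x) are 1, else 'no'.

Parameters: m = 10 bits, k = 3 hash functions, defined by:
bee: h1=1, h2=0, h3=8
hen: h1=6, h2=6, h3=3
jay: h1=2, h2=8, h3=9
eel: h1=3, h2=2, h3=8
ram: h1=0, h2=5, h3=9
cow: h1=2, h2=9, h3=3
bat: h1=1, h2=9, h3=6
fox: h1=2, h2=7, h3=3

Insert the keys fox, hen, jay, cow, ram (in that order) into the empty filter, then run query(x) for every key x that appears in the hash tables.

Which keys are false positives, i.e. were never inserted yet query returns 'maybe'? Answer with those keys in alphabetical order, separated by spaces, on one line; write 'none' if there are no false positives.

Answer: eel

Derivation:
Start: bits=0000000000
After insert 'fox': sets bits 2 3 7 -> bits=0011000100
After insert 'hen': sets bits 3 6 -> bits=0011001100
After insert 'jay': sets bits 2 8 9 -> bits=0011001111
After insert 'cow': sets bits 2 3 9 -> bits=0011001111
After insert 'ram': sets bits 0 5 9 -> bits=1011011111
Not inserted: bat bee eel — query each against bits=1011011111:
query bat: checks bit1=0, bit6=1, bit9=1 (has a 0) -> no => not a false positive
query bee: checks bit0=1, bit1=0, bit8=1 (has a 0) -> no => not a false positive
query eel: checks bit2=1, bit3=1, bit8=1 (all 1) -> maybe => FALSE POSITIVE
False positives (alphabetical): eel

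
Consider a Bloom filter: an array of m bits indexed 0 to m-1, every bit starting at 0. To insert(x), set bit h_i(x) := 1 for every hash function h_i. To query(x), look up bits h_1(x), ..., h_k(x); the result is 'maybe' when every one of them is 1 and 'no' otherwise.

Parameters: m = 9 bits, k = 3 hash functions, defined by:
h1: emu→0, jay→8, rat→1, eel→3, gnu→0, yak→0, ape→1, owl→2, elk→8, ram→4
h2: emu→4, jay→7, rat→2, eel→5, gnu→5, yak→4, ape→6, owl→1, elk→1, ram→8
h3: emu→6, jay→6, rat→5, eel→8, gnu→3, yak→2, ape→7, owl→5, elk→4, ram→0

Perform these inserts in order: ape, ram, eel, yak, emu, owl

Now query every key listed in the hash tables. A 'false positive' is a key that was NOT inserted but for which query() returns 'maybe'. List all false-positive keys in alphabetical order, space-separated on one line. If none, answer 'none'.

Answer: elk gnu jay rat

Derivation:
Start: bits=000000000
After insert 'ape': sets bits 1 6 7 -> bits=010000110
After insert 'ram': sets bits 0 4 8 -> bits=110010111
After insert 'eel': sets bits 3 5 8 -> bits=110111111
After insert 'yak': sets bits 0 2 4 -> bits=111111111
After insert 'emu': sets bits 0 4 6 -> bits=111111111
After insert 'owl': sets bits 1 2 5 -> bits=111111111
Not inserted: elk gnu jay rat — query each against bits=111111111:
query elk: checks bit1=1, bit4=1, bit8=1 (all 1) -> maybe => FALSE POSITIVE
query gnu: checks bit0=1, bit3=1, bit5=1 (all 1) -> maybe => FALSE POSITIVE
query jay: checks bit6=1, bit7=1, bit8=1 (all 1) -> maybe => FALSE POSITIVE
query rat: checks bit1=1, bit2=1, bit5=1 (all 1) -> maybe => FALSE POSITIVE
False positives (alphabetical): elk gnu jay rat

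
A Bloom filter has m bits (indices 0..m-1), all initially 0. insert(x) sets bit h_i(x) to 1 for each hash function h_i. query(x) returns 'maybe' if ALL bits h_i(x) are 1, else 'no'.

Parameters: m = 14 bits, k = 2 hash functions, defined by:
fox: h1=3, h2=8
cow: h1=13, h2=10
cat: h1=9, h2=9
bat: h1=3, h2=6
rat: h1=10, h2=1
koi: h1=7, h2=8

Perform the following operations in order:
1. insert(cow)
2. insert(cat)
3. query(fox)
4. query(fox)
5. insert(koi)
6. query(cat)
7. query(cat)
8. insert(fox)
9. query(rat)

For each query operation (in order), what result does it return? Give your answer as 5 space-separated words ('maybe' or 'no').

Answer: no no maybe maybe no

Derivation:
Start: bits=00000000000000
Op 1: insert cow -> sets bits 10 13 -> bits=00000000001001
Op 2: insert cat -> sets bits 9 -> bits=00000000011001
Op 3: query fox -> checks bit3=0, bit8=0 (has a 0) -> no
Op 4: query fox -> checks bit3=0, bit8=0 (has a 0) -> no
Op 5: insert koi -> sets bits 7 8 -> bits=00000001111001
Op 6: query cat -> checks bit9=1 (all 1) -> maybe
Op 7: query cat -> checks bit9=1 (all 1) -> maybe
Op 8: insert fox -> sets bits 3 8 -> bits=00010001111001
Op 9: query rat -> checks bit1=0, bit10=1 (has a 0) -> no
Query results in order: no no maybe maybe no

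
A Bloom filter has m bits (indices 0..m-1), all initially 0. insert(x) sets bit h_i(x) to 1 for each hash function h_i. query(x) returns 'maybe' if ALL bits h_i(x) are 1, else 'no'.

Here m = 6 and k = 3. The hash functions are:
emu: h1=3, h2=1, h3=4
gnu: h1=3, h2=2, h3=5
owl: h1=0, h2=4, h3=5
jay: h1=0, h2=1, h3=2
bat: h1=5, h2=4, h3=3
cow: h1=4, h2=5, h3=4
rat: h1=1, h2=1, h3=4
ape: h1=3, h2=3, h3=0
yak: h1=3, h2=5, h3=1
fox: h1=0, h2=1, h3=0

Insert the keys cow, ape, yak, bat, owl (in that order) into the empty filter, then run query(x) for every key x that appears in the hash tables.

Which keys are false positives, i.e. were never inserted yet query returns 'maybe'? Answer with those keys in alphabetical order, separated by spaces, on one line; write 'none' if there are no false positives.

Start: bits=000000
After insert 'cow': sets bits 4 5 -> bits=000011
After insert 'ape': sets bits 0 3 -> bits=100111
After insert 'yak': sets bits 1 3 5 -> bits=110111
After insert 'bat': sets bits 3 4 5 -> bits=110111
After insert 'owl': sets bits 0 4 5 -> bits=110111
Not inserted: emu fox gnu jay rat — query each against bits=110111:
query emu: checks bit1=1, bit3=1, bit4=1 (all 1) -> maybe => FALSE POSITIVE
query fox: checks bit0=1, bit1=1 (all 1) -> maybe => FALSE POSITIVE
query gnu: checks bit2=0, bit3=1, bit5=1 (has a 0) -> no => not a false positive
query jay: checks bit0=1, bit1=1, bit2=0 (has a 0) -> no => not a false positive
query rat: checks bit1=1, bit4=1 (all 1) -> maybe => FALSE POSITIVE
False positives (alphabetical): emu fox rat

Answer: emu fox rat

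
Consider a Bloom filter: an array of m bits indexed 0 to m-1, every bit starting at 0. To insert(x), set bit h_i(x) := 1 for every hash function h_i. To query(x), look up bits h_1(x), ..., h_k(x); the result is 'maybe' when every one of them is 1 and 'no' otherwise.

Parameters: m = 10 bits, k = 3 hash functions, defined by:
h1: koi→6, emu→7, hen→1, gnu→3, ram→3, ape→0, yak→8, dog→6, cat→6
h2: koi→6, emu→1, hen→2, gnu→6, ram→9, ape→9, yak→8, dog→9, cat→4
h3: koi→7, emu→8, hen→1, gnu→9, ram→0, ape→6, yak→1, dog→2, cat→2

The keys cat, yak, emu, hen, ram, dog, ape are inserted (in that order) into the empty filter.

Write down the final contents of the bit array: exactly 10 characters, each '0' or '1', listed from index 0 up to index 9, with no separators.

Start: bits=0000000000
After insert 'cat': sets bits 2 4 6 -> bits=0010101000
After insert 'yak': sets bits 1 8 -> bits=0110101010
After insert 'emu': sets bits 1 7 8 -> bits=0110101110
After insert 'hen': sets bits 1 2 -> bits=0110101110
After insert 'ram': sets bits 0 3 9 -> bits=1111101111
After insert 'dog': sets bits 2 6 9 -> bits=1111101111
After insert 'ape': sets bits 0 6 9 -> bits=1111101111

Answer: 1111101111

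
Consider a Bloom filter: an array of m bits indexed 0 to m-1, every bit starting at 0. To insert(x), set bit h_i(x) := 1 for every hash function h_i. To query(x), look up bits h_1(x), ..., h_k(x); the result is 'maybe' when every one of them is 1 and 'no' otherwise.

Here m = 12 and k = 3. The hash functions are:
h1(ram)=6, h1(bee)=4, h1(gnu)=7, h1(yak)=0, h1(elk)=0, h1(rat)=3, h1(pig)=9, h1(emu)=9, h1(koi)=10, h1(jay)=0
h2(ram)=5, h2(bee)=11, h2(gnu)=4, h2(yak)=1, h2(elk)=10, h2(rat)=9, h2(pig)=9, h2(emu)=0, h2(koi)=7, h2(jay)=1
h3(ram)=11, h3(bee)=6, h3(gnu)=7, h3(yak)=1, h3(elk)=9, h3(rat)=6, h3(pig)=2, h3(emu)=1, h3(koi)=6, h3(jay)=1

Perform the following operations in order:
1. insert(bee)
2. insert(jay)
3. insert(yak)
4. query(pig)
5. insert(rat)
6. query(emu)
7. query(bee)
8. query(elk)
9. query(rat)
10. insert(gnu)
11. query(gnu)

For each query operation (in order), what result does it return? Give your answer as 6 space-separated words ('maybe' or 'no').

Start: bits=000000000000
Op 1: insert bee -> sets bits 4 6 11 -> bits=000010100001
Op 2: insert jay -> sets bits 0 1 -> bits=110010100001
Op 3: insert yak -> sets bits 0 1 -> bits=110010100001
Op 4: query pig -> checks bit2=0, bit9=0 (has a 0) -> no
Op 5: insert rat -> sets bits 3 6 9 -> bits=110110100101
Op 6: query emu -> checks bit0=1, bit1=1, bit9=1 (all 1) -> maybe
Op 7: query bee -> checks bit4=1, bit6=1, bit11=1 (all 1) -> maybe
Op 8: query elk -> checks bit0=1, bit9=1, bit10=0 (has a 0) -> no
Op 9: query rat -> checks bit3=1, bit6=1, bit9=1 (all 1) -> maybe
Op 10: insert gnu -> sets bits 4 7 -> bits=110110110101
Op 11: query gnu -> checks bit4=1, bit7=1 (all 1) -> maybe
Query results in order: no maybe maybe no maybe maybe

Answer: no maybe maybe no maybe maybe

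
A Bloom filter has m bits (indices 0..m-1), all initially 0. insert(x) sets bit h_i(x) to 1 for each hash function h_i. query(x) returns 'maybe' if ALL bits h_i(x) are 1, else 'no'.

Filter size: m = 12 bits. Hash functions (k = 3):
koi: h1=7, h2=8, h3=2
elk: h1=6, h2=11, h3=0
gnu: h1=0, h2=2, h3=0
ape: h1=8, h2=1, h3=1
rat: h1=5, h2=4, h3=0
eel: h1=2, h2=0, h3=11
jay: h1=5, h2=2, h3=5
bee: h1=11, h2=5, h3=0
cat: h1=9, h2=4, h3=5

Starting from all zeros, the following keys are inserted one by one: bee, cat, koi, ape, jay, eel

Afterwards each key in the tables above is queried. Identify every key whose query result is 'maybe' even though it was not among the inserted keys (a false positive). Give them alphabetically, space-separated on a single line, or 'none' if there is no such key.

Answer: gnu rat

Derivation:
Start: bits=000000000000
After insert 'bee': sets bits 0 5 11 -> bits=100001000001
After insert 'cat': sets bits 4 5 9 -> bits=100011000101
After insert 'koi': sets bits 2 7 8 -> bits=101011011101
After insert 'ape': sets bits 1 8 -> bits=111011011101
After insert 'jay': sets bits 2 5 -> bits=111011011101
After insert 'eel': sets bits 0 2 11 -> bits=111011011101
Not inserted: elk gnu rat — query each against bits=111011011101:
query elk: checks bit0=1, bit6=0, bit11=1 (has a 0) -> no => not a false positive
query gnu: checks bit0=1, bit2=1 (all 1) -> maybe => FALSE POSITIVE
query rat: checks bit0=1, bit4=1, bit5=1 (all 1) -> maybe => FALSE POSITIVE
False positives (alphabetical): gnu rat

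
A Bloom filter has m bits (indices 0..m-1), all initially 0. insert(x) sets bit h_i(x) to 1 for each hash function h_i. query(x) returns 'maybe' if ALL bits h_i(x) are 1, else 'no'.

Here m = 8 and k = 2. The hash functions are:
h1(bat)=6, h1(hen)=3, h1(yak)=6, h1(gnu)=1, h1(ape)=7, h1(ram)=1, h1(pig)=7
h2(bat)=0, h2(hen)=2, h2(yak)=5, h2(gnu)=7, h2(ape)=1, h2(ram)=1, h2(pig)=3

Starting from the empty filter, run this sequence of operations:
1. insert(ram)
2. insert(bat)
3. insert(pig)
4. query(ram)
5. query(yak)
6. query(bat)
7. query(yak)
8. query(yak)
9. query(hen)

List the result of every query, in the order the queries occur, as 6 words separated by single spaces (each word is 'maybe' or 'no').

Answer: maybe no maybe no no no

Derivation:
Start: bits=00000000
Op 1: insert ram -> sets bits 1 -> bits=01000000
Op 2: insert bat -> sets bits 0 6 -> bits=11000010
Op 3: insert pig -> sets bits 3 7 -> bits=11010011
Op 4: query ram -> checks bit1=1 (all 1) -> maybe
Op 5: query yak -> checks bit5=0, bit6=1 (has a 0) -> no
Op 6: query bat -> checks bit0=1, bit6=1 (all 1) -> maybe
Op 7: query yak -> checks bit5=0, bit6=1 (has a 0) -> no
Op 8: query yak -> checks bit5=0, bit6=1 (has a 0) -> no
Op 9: query hen -> checks bit2=0, bit3=1 (has a 0) -> no
Query results in order: maybe no maybe no no no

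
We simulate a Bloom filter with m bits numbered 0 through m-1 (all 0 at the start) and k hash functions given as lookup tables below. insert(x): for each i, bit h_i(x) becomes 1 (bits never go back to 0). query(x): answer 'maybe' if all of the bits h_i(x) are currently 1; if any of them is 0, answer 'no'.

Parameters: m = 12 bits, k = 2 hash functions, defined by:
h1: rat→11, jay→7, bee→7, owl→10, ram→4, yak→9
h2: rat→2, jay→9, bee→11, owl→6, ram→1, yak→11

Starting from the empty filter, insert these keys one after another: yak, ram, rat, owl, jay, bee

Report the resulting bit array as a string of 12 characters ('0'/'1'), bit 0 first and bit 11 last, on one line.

Start: bits=000000000000
After insert 'yak': sets bits 9 11 -> bits=000000000101
After insert 'ram': sets bits 1 4 -> bits=010010000101
After insert 'rat': sets bits 2 11 -> bits=011010000101
After insert 'owl': sets bits 6 10 -> bits=011010100111
After insert 'jay': sets bits 7 9 -> bits=011010110111
After insert 'bee': sets bits 7 11 -> bits=011010110111

Answer: 011010110111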